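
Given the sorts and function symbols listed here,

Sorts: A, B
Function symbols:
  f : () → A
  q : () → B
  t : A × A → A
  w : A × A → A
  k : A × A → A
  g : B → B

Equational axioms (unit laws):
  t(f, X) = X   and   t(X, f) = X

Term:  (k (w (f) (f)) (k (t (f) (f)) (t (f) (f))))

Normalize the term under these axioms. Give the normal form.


normal form = (k (w (f) (f)) (k (f) (f)))

1. (k (w (f) (f)) (k (t (f) (f)) (t (f) (f))))  →  (k (w (f) (f)) (k (f) (t (f) (f))))
2. (k (w (f) (f)) (k (f) (t (f) (f))))  →  (k (w (f) (f)) (k (f) (f)))


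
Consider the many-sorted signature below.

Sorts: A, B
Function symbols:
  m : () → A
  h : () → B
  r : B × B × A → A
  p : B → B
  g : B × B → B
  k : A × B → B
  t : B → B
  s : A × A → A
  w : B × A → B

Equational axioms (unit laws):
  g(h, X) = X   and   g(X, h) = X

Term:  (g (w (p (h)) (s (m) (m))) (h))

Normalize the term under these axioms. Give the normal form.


normal form = (w (p (h)) (s (m) (m)))

1. (g (w (p (h)) (s (m) (m))) (h))  →  (w (p (h)) (s (m) (m)))


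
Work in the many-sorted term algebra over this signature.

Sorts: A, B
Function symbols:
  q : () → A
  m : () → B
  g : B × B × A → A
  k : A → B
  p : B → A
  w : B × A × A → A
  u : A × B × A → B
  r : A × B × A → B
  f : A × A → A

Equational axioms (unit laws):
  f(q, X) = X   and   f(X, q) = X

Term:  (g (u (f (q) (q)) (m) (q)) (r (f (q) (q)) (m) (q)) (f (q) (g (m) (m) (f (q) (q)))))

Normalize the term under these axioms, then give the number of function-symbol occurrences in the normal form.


1. (g (u (f (q) (q)) (m) (q)) (r (f (q) (q)) (m) (q)) (f (q) (g (m) (m) (f (q) (q)))))  →  (g (u (q) (m) (q)) (r (f (q) (q)) (m) (q)) (f (q) (g (m) (m) (f (q) (q)))))
2. (g (u (q) (m) (q)) (r (f (q) (q)) (m) (q)) (f (q) (g (m) (m) (f (q) (q)))))  →  (g (u (q) (m) (q)) (r (q) (m) (q)) (f (q) (g (m) (m) (f (q) (q)))))
3. (g (u (q) (m) (q)) (r (q) (m) (q)) (f (q) (g (m) (m) (f (q) (q)))))  →  (g (u (q) (m) (q)) (r (q) (m) (q)) (g (m) (m) (f (q) (q))))
4. (g (u (q) (m) (q)) (r (q) (m) (q)) (g (m) (m) (f (q) (q))))  →  (g (u (q) (m) (q)) (r (q) (m) (q)) (g (m) (m) (q)))
normal form: (g (u (q) (m) (q)) (r (q) (m) (q)) (g (m) (m) (q)))

size = 13


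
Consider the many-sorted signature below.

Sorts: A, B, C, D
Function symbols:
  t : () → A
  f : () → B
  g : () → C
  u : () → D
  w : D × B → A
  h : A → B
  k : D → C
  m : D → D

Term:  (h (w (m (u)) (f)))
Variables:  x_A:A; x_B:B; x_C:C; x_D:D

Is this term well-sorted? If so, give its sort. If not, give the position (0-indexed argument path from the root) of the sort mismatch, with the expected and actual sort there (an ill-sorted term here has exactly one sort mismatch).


well-sorted; sort = B

      (u) : D
    (m (u)) : D
    (f) : B
  (w (m (u)) (f)) : A
(h (w (m (u)) (f))) : B


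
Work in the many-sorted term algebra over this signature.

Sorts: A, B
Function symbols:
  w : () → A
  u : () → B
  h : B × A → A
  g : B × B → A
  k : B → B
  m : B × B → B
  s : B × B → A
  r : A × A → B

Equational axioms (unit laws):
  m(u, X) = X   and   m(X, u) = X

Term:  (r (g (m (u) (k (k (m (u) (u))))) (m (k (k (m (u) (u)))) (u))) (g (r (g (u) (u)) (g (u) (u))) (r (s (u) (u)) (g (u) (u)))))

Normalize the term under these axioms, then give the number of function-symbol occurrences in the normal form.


size = 23

1. (r (g (m (u) (k (k (m (u) (u))))) (m (k (k (m (u) (u)))) (u))) (g (r (g (u) (u)) (g (u) (u))) (r (s (u) (u)) (g (u) (u)))))  →  (r (g (k (k (m (u) (u)))) (m (k (k (m (u) (u)))) (u))) (g (r (g (u) (u)) (g (u) (u))) (r (s (u) (u)) (g (u) (u)))))
2. (r (g (k (k (m (u) (u)))) (m (k (k (m (u) (u)))) (u))) (g (r (g (u) (u)) (g (u) (u))) (r (s (u) (u)) (g (u) (u)))))  →  (r (g (k (k (u))) (m (k (k (m (u) (u)))) (u))) (g (r (g (u) (u)) (g (u) (u))) (r (s (u) (u)) (g (u) (u)))))
3. (r (g (k (k (u))) (m (k (k (m (u) (u)))) (u))) (g (r (g (u) (u)) (g (u) (u))) (r (s (u) (u)) (g (u) (u)))))  →  (r (g (k (k (u))) (k (k (m (u) (u))))) (g (r (g (u) (u)) (g (u) (u))) (r (s (u) (u)) (g (u) (u)))))
4. (r (g (k (k (u))) (k (k (m (u) (u))))) (g (r (g (u) (u)) (g (u) (u))) (r (s (u) (u)) (g (u) (u)))))  →  (r (g (k (k (u))) (k (k (u)))) (g (r (g (u) (u)) (g (u) (u))) (r (s (u) (u)) (g (u) (u)))))
normal form: (r (g (k (k (u))) (k (k (u)))) (g (r (g (u) (u)) (g (u) (u))) (r (s (u) (u)) (g (u) (u)))))


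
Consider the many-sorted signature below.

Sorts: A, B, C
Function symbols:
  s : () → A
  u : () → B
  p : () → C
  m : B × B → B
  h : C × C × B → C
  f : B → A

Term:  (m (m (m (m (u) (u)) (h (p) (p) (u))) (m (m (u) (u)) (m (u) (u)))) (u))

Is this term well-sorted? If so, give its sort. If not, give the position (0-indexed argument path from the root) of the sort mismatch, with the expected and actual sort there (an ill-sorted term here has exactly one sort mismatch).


ill-sorted at position [0, 0, 1]: expected B, got C

        (u) : B
        (u) : B
      (m (u) (u)) : B
        (p) : C
        (p) : C
        (u) : B
      (h (p) (p) (u)) : C
    (m (m (u) (u)) (h (p) (p) (u))) : ✗ arg 1 at [0, 0, 1] has sort C, expected B
        (u) : B
        (u) : B
      (m (u) (u)) : B
        (u) : B
        (u) : B
      (m (u) (u)) : B
    (m (m (u) (u)) (m (u) (u))) : B
  (u) : B


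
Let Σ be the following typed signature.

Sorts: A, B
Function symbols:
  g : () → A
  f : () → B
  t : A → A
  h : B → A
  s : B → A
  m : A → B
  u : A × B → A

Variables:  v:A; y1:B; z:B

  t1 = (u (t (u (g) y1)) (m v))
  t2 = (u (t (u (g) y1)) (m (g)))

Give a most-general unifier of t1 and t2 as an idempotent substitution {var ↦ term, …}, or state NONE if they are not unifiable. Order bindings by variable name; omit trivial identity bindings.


{v ↦ (g)}


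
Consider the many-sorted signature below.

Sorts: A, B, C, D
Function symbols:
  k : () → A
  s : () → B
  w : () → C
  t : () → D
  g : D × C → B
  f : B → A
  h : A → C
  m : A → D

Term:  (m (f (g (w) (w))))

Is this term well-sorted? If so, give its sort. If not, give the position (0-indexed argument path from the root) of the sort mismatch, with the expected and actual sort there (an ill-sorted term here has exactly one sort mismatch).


      (w) : C
      (w) : C
    (g (w) (w)) : ✗ arg 0 at [0, 0, 0] has sort C, expected D

ill-sorted at position [0, 0, 0]: expected D, got C


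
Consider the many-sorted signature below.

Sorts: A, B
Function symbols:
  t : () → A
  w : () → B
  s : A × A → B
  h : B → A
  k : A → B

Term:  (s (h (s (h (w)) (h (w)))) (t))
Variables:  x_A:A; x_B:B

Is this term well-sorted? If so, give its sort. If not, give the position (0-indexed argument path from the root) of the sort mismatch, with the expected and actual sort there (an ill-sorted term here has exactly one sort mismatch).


        (w) : B
      (h (w)) : A
        (w) : B
      (h (w)) : A
    (s (h (w)) (h (w))) : B
  (h (s (h (w)) (h (w)))) : A
  (t) : A
(s (h (s (h (w)) (h (w)))) (t)) : B

well-sorted; sort = B


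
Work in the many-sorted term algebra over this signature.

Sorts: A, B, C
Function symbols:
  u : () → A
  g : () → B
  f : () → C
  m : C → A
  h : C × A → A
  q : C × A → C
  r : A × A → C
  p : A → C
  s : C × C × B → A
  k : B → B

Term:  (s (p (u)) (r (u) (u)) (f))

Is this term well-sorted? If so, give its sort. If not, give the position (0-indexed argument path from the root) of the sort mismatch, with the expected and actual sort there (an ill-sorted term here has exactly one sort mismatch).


ill-sorted at position [2]: expected B, got C

    (u) : A
  (p (u)) : C
    (u) : A
    (u) : A
  (r (u) (u)) : C
  (f) : C
(s (p (u)) (r (u) (u)) (f)) : ✗ arg 2 at [2] has sort C, expected B


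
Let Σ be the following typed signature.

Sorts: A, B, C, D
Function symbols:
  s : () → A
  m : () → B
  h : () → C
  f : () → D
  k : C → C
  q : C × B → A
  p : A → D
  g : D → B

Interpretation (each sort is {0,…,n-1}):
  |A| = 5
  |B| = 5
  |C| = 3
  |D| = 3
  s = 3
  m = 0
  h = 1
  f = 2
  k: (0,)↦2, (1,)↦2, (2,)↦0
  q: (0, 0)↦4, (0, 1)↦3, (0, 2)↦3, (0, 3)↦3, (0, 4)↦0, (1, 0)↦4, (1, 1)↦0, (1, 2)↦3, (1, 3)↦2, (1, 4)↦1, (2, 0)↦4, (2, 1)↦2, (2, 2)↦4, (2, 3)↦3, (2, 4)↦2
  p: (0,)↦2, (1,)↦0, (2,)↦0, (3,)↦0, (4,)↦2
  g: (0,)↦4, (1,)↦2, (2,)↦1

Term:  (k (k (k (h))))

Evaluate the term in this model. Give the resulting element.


value = 2

  h = 1
  (k (h)) = k(1,) = 2
  (k (k (h))) = k(2,) = 0
  (k (k (k (h)))) = k(0,) = 2


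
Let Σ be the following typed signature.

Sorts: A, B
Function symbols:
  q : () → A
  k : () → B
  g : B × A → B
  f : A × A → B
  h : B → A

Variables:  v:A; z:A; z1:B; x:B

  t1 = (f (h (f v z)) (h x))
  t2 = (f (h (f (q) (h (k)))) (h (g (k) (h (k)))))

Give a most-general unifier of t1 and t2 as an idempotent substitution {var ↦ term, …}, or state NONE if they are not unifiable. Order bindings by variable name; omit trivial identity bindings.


{v ↦ (q), x ↦ (g (k) (h (k))), z ↦ (h (k))}


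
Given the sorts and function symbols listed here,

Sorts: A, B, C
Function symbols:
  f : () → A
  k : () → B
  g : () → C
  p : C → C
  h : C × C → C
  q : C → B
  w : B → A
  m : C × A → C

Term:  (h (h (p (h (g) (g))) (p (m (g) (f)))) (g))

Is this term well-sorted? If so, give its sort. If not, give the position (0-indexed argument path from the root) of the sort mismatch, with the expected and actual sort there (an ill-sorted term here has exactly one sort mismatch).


        (g) : C
        (g) : C
      (h (g) (g)) : C
    (p (h (g) (g))) : C
        (g) : C
        (f) : A
      (m (g) (f)) : C
    (p (m (g) (f))) : C
  (h (p (h (g) (g))) (p (m (g) (f)))) : C
  (g) : C
(h (h (p (h (g) (g))) (p (m (g) (f)))) (g)) : C

well-sorted; sort = C


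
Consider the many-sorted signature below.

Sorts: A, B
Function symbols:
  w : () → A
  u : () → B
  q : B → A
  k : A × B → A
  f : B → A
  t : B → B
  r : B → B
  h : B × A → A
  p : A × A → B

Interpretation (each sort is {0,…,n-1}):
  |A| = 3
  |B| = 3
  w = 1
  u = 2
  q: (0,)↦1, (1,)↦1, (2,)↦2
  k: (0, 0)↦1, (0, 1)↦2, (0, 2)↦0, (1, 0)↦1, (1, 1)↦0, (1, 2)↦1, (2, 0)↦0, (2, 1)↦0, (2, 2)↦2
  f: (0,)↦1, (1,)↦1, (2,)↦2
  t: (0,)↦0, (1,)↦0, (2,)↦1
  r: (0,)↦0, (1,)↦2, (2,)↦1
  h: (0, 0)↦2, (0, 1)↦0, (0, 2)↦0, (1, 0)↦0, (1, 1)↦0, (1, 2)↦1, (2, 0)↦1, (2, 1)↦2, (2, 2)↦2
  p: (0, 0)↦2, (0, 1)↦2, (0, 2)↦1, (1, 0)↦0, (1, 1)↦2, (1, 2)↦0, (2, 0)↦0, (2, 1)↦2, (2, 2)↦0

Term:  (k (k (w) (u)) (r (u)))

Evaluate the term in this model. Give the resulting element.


value = 0

  w = 1
  u = 2
  (k (w) (u)) = k(1, 2) = 1
  u = 2
  (r (u)) = r(2,) = 1
  (k (k (w) (u)) (r (u))) = k(1, 1) = 0


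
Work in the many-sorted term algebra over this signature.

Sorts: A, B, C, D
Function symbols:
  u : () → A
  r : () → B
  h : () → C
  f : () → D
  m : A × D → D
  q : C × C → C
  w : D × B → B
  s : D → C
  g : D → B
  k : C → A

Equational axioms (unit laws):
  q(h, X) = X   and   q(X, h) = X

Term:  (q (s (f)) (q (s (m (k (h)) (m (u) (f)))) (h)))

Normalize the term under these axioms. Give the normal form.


normal form = (q (s (f)) (s (m (k (h)) (m (u) (f)))))

1. (q (s (f)) (q (s (m (k (h)) (m (u) (f)))) (h)))  →  (q (s (f)) (s (m (k (h)) (m (u) (f)))))


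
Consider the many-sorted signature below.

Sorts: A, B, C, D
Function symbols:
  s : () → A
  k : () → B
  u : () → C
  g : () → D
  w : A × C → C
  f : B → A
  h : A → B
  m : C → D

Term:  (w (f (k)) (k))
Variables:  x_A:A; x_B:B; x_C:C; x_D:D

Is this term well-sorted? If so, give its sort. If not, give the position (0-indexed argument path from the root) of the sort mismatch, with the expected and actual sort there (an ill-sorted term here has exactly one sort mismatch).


    (k) : B
  (f (k)) : A
  (k) : B
(w (f (k)) (k)) : ✗ arg 1 at [1] has sort B, expected C

ill-sorted at position [1]: expected C, got B


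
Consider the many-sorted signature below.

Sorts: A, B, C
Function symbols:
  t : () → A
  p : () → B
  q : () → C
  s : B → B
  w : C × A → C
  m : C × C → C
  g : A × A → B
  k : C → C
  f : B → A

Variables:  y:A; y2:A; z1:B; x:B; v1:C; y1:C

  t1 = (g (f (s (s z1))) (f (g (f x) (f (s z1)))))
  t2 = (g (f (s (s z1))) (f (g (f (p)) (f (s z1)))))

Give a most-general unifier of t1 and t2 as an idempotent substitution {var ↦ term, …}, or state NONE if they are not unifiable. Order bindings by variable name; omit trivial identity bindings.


{x ↦ (p)}


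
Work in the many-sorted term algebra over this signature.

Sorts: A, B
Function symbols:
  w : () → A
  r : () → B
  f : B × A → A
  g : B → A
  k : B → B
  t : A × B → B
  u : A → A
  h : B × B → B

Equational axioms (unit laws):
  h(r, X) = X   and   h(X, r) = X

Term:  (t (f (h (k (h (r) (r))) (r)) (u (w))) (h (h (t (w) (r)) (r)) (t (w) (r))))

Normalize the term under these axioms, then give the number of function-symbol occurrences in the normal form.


size = 13

1. (t (f (h (k (h (r) (r))) (r)) (u (w))) (h (h (t (w) (r)) (r)) (t (w) (r))))  →  (t (f (k (h (r) (r))) (u (w))) (h (h (t (w) (r)) (r)) (t (w) (r))))
2. (t (f (k (h (r) (r))) (u (w))) (h (h (t (w) (r)) (r)) (t (w) (r))))  →  (t (f (k (r)) (u (w))) (h (h (t (w) (r)) (r)) (t (w) (r))))
3. (t (f (k (r)) (u (w))) (h (h (t (w) (r)) (r)) (t (w) (r))))  →  (t (f (k (r)) (u (w))) (h (t (w) (r)) (t (w) (r))))
normal form: (t (f (k (r)) (u (w))) (h (t (w) (r)) (t (w) (r))))


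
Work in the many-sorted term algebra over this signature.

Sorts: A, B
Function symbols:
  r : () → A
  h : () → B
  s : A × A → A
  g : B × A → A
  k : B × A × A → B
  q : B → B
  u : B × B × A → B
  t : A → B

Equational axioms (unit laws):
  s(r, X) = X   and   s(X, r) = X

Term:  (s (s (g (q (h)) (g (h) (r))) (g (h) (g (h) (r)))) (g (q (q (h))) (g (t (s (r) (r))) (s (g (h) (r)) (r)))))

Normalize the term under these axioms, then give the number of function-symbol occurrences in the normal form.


size = 23

1. (s (s (g (q (h)) (g (h) (r))) (g (h) (g (h) (r)))) (g (q (q (h))) (g (t (s (r) (r))) (s (g (h) (r)) (r)))))  →  (s (s (g (q (h)) (g (h) (r))) (g (h) (g (h) (r)))) (g (q (q (h))) (g (t (r)) (s (g (h) (r)) (r)))))
2. (s (s (g (q (h)) (g (h) (r))) (g (h) (g (h) (r)))) (g (q (q (h))) (g (t (r)) (s (g (h) (r)) (r)))))  →  (s (s (g (q (h)) (g (h) (r))) (g (h) (g (h) (r)))) (g (q (q (h))) (g (t (r)) (g (h) (r)))))
normal form: (s (s (g (q (h)) (g (h) (r))) (g (h) (g (h) (r)))) (g (q (q (h))) (g (t (r)) (g (h) (r)))))


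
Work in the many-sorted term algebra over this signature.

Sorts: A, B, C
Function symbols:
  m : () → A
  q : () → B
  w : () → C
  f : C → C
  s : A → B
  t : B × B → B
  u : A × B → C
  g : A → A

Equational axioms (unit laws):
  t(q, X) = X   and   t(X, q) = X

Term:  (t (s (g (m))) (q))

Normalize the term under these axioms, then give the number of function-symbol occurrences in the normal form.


size = 3

1. (t (s (g (m))) (q))  →  (s (g (m)))
normal form: (s (g (m)))


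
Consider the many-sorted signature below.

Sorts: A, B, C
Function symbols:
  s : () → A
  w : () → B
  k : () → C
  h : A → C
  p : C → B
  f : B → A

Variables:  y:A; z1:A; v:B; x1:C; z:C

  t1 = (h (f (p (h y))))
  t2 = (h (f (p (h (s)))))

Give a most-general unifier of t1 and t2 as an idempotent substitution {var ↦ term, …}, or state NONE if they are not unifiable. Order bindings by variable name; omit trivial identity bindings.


{y ↦ (s)}


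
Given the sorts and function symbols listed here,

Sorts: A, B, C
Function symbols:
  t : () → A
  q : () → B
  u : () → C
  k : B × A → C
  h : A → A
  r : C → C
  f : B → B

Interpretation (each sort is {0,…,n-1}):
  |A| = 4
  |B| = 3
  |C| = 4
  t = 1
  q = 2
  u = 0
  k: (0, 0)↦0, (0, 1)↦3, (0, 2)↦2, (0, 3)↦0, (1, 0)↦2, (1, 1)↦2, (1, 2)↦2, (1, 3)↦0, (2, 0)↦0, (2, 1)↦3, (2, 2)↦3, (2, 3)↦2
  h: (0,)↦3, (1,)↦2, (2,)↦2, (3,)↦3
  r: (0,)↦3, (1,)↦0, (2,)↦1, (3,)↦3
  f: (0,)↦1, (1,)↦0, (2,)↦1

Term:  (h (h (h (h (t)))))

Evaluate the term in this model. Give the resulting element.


value = 2

  t = 1
  (h (t)) = h(1,) = 2
  (h (h (t))) = h(2,) = 2
  (h (h (h (t)))) = h(2,) = 2
  (h (h (h (h (t))))) = h(2,) = 2


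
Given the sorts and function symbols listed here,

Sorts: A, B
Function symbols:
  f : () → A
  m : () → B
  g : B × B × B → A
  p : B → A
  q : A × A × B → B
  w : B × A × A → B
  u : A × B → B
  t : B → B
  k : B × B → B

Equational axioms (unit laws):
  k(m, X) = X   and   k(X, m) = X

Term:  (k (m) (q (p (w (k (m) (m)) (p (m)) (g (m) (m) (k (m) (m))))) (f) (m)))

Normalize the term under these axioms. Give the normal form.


1. (k (m) (q (p (w (k (m) (m)) (p (m)) (g (m) (m) (k (m) (m))))) (f) (m)))  →  (q (p (w (k (m) (m)) (p (m)) (g (m) (m) (k (m) (m))))) (f) (m))
2. (q (p (w (k (m) (m)) (p (m)) (g (m) (m) (k (m) (m))))) (f) (m))  →  (q (p (w (m) (p (m)) (g (m) (m) (k (m) (m))))) (f) (m))
3. (q (p (w (m) (p (m)) (g (m) (m) (k (m) (m))))) (f) (m))  →  (q (p (w (m) (p (m)) (g (m) (m) (m)))) (f) (m))

normal form = (q (p (w (m) (p (m)) (g (m) (m) (m)))) (f) (m))


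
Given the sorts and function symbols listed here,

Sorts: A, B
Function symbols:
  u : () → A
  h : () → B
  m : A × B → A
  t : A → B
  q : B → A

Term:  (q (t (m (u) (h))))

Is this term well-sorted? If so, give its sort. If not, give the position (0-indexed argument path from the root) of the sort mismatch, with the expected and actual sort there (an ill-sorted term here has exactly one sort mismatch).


well-sorted; sort = A

      (u) : A
      (h) : B
    (m (u) (h)) : A
  (t (m (u) (h))) : B
(q (t (m (u) (h)))) : A


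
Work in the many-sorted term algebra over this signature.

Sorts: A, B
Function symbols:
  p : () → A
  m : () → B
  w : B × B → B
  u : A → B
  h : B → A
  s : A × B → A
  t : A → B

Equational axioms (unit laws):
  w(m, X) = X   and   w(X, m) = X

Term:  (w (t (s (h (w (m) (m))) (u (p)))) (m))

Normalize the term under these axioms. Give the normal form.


1. (w (t (s (h (w (m) (m))) (u (p)))) (m))  →  (t (s (h (w (m) (m))) (u (p))))
2. (t (s (h (w (m) (m))) (u (p))))  →  (t (s (h (m)) (u (p))))

normal form = (t (s (h (m)) (u (p))))


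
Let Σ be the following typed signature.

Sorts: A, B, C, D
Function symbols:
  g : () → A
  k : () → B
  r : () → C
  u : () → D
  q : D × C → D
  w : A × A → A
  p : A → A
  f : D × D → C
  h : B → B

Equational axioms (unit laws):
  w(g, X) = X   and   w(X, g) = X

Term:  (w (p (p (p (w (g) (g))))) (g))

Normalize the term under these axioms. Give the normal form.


normal form = (p (p (p (g))))

1. (w (p (p (p (w (g) (g))))) (g))  →  (p (p (p (w (g) (g)))))
2. (p (p (p (w (g) (g)))))  →  (p (p (p (g))))


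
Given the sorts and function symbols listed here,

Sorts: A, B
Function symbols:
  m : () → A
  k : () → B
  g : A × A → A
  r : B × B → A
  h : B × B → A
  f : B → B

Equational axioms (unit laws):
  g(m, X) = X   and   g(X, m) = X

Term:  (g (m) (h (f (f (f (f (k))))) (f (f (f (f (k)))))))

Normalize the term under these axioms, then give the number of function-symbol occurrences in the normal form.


size = 11

1. (g (m) (h (f (f (f (f (k))))) (f (f (f (f (k)))))))  →  (h (f (f (f (f (k))))) (f (f (f (f (k))))))
normal form: (h (f (f (f (f (k))))) (f (f (f (f (k))))))


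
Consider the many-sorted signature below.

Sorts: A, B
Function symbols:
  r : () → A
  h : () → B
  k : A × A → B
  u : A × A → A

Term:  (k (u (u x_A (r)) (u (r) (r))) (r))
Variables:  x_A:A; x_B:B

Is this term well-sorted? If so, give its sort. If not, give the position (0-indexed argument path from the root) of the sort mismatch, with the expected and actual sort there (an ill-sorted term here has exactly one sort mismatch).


well-sorted; sort = B

      x_A : A
      (r) : A
    (u x_A (r)) : A
      (r) : A
      (r) : A
    (u (r) (r)) : A
  (u (u x_A (r)) (u (r) (r))) : A
  (r) : A
(k (u (u x_A (r)) (u (r) (r))) (r)) : B


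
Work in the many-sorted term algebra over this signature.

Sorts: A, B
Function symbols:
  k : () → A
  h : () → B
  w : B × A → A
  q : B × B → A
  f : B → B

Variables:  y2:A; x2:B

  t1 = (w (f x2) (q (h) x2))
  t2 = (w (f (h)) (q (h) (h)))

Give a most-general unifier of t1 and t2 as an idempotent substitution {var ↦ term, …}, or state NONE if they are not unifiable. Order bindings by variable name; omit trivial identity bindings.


{x2 ↦ (h)}


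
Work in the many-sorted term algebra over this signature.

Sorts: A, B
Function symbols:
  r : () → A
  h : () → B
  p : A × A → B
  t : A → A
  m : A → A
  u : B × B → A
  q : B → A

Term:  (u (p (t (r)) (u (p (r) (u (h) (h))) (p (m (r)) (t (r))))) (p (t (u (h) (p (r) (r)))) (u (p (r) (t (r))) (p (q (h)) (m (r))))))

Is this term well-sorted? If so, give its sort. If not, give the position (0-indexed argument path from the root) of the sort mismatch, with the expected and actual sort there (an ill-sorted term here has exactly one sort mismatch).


      (r) : A
    (t (r)) : A
        (r) : A
          (h) : B
          (h) : B
        (u (h) (h)) : A
      (p (r) (u (h) (h))) : B
          (r) : A
        (m (r)) : A
          (r) : A
        (t (r)) : A
      (p (m (r)) (t (r))) : B
    (u (p (r) (u (h) (h))) (p (m (r)) (t (r)))) : A
  (p (t (r)) (u (p (r) (u (h) (h))) (p (m (r)) (t (r))))) : B
        (h) : B
          (r) : A
          (r) : A
        (p (r) (r)) : B
      (u (h) (p (r) (r))) : A
    (t (u (h) (p (r) (r)))) : A
        (r) : A
          (r) : A
        (t (r)) : A
      (p (r) (t (r))) : B
          (h) : B
        (q (h)) : A
          (r) : A
        (m (r)) : A
      (p (q (h)) (m (r))) : B
    (u (p (r) (t (r))) (p (q (h)) (m (r)))) : A
  (p (t (u (h) (p (r) (r)))) (u (p (r) (t (r))) (p (q (h)) (m (r))))) : B
(u (p (t (r)) (u (p (r) (u (h) (h))) (p (m (r)) (t (r))))) (p (t (u (h) (p (r) (r)))) (u (p (r) (t (r))) (p (q (h)) (m (r)))))) : A

well-sorted; sort = A


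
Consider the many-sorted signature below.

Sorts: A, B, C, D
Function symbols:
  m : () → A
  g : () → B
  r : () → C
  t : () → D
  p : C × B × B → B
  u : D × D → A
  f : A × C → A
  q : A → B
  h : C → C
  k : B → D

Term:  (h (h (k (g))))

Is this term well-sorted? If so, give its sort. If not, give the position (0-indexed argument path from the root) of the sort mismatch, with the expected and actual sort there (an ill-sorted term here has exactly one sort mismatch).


      (g) : B
    (k (g)) : D
  (h (k (g))) : ✗ arg 0 at [0, 0] has sort D, expected C

ill-sorted at position [0, 0]: expected C, got D


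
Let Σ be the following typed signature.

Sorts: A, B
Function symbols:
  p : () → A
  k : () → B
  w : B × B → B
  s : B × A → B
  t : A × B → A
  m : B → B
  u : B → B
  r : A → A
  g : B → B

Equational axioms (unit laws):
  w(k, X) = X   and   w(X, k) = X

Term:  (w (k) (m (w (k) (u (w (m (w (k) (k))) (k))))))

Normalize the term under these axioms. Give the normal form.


normal form = (m (u (m (k))))

1. (w (k) (m (w (k) (u (w (m (w (k) (k))) (k))))))  →  (m (w (k) (u (w (m (w (k) (k))) (k)))))
2. (m (w (k) (u (w (m (w (k) (k))) (k)))))  →  (m (u (w (m (w (k) (k))) (k))))
3. (m (u (w (m (w (k) (k))) (k))))  →  (m (u (m (w (k) (k)))))
4. (m (u (m (w (k) (k)))))  →  (m (u (m (k))))


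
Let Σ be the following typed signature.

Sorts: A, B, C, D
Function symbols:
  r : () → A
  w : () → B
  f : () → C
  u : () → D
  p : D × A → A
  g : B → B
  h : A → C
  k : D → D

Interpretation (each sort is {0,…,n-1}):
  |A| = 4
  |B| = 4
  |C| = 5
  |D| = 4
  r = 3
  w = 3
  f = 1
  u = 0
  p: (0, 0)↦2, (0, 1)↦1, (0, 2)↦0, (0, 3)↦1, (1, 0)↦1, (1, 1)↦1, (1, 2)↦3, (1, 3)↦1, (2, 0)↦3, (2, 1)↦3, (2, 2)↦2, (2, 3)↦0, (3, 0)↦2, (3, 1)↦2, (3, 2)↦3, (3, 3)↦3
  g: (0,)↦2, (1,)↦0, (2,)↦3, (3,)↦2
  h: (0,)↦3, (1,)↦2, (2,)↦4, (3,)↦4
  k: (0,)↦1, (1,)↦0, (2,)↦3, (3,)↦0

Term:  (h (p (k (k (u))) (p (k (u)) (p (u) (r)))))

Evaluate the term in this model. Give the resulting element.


  u = 0
  (k (u)) = k(0,) = 1
  (k (k (u))) = k(1,) = 0
  u = 0
  (k (u)) = k(0,) = 1
  u = 0
  r = 3
  (p (u) (r)) = p(0, 3) = 1
  (p (k (u)) (p (u) (r))) = p(1, 1) = 1
  (p (k (k (u))) (p (k (u)) (p (u) (r)))) = p(0, 1) = 1
  (h (p (k (k (u))) (p (k (u)) (p (u) (r))))) = h(1,) = 2

value = 2


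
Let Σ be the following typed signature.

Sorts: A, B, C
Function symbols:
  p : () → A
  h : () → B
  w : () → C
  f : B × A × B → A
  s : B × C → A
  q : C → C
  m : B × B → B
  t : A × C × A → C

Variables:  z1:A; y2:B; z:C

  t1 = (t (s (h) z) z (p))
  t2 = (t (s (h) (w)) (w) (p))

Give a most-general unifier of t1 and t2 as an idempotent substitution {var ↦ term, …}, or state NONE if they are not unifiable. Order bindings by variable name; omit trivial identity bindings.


{z ↦ (w)}


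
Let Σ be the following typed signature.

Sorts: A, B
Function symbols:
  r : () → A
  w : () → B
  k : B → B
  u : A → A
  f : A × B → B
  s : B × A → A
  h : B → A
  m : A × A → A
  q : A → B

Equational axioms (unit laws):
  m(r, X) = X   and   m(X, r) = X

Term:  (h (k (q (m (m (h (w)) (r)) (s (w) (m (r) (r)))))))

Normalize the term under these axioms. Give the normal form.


normal form = (h (k (q (m (h (w)) (s (w) (r))))))

1. (h (k (q (m (m (h (w)) (r)) (s (w) (m (r) (r)))))))  →  (h (k (q (m (h (w)) (s (w) (m (r) (r)))))))
2. (h (k (q (m (h (w)) (s (w) (m (r) (r)))))))  →  (h (k (q (m (h (w)) (s (w) (r))))))


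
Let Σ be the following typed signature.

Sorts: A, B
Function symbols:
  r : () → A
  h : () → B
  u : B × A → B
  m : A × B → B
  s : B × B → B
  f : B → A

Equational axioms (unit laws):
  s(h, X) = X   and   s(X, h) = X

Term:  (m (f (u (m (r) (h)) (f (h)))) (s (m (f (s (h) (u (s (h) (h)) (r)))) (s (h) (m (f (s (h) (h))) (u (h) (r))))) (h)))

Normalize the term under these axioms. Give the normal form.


normal form = (m (f (u (m (r) (h)) (f (h)))) (m (f (u (h) (r))) (m (f (h)) (u (h) (r)))))

1. (m (f (u (m (r) (h)) (f (h)))) (s (m (f (s (h) (u (s (h) (h)) (r)))) (s (h) (m (f (s (h) (h))) (u (h) (r))))) (h)))  →  (m (f (u (m (r) (h)) (f (h)))) (m (f (s (h) (u (s (h) (h)) (r)))) (s (h) (m (f (s (h) (h))) (u (h) (r))))))
2. (m (f (u (m (r) (h)) (f (h)))) (m (f (s (h) (u (s (h) (h)) (r)))) (s (h) (m (f (s (h) (h))) (u (h) (r))))))  →  (m (f (u (m (r) (h)) (f (h)))) (m (f (u (s (h) (h)) (r))) (s (h) (m (f (s (h) (h))) (u (h) (r))))))
3. (m (f (u (m (r) (h)) (f (h)))) (m (f (u (s (h) (h)) (r))) (s (h) (m (f (s (h) (h))) (u (h) (r))))))  →  (m (f (u (m (r) (h)) (f (h)))) (m (f (u (h) (r))) (s (h) (m (f (s (h) (h))) (u (h) (r))))))
4. (m (f (u (m (r) (h)) (f (h)))) (m (f (u (h) (r))) (s (h) (m (f (s (h) (h))) (u (h) (r))))))  →  (m (f (u (m (r) (h)) (f (h)))) (m (f (u (h) (r))) (m (f (s (h) (h))) (u (h) (r)))))
5. (m (f (u (m (r) (h)) (f (h)))) (m (f (u (h) (r))) (m (f (s (h) (h))) (u (h) (r)))))  →  (m (f (u (m (r) (h)) (f (h)))) (m (f (u (h) (r))) (m (f (h)) (u (h) (r)))))


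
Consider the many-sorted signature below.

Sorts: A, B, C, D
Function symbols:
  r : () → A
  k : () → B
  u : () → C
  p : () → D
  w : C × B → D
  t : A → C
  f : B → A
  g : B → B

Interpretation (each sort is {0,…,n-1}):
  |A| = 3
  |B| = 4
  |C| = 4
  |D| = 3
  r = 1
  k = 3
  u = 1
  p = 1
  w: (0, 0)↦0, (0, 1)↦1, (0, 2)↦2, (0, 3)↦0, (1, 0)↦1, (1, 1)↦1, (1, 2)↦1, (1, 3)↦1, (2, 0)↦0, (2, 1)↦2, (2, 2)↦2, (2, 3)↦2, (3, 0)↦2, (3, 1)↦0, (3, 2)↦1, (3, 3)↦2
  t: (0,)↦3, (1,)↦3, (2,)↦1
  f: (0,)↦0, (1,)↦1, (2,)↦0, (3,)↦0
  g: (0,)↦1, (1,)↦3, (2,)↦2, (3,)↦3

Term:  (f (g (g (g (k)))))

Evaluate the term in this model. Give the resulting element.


  k = 3
  (g (k)) = g(3,) = 3
  (g (g (k))) = g(3,) = 3
  (g (g (g (k)))) = g(3,) = 3
  (f (g (g (g (k))))) = f(3,) = 0

value = 0


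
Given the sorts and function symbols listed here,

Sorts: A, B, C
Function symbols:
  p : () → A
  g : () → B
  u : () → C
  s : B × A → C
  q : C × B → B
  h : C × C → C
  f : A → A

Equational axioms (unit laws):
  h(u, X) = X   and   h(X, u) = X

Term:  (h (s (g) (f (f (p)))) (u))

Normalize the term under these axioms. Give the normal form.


normal form = (s (g) (f (f (p))))

1. (h (s (g) (f (f (p)))) (u))  →  (s (g) (f (f (p))))


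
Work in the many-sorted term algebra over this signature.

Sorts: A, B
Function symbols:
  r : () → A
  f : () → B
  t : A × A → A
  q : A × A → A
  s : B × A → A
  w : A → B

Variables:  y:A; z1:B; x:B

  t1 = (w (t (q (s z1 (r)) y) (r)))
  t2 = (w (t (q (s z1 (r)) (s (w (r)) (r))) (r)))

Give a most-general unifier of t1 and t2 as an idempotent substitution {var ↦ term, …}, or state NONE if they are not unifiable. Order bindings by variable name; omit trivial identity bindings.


{y ↦ (s (w (r)) (r))}


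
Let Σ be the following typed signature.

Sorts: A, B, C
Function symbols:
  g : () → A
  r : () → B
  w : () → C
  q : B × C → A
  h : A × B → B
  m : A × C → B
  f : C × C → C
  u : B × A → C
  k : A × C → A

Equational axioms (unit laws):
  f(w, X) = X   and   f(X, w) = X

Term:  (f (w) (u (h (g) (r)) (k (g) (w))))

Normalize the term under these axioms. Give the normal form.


normal form = (u (h (g) (r)) (k (g) (w)))

1. (f (w) (u (h (g) (r)) (k (g) (w))))  →  (u (h (g) (r)) (k (g) (w)))


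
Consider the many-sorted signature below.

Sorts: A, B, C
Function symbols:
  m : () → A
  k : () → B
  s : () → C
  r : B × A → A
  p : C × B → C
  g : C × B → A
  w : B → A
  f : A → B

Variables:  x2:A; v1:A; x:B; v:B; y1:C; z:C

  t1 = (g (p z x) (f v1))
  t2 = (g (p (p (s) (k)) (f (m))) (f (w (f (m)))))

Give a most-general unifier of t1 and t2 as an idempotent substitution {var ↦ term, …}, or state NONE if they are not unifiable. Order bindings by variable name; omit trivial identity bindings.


{v1 ↦ (w (f (m))), x ↦ (f (m)), z ↦ (p (s) (k))}


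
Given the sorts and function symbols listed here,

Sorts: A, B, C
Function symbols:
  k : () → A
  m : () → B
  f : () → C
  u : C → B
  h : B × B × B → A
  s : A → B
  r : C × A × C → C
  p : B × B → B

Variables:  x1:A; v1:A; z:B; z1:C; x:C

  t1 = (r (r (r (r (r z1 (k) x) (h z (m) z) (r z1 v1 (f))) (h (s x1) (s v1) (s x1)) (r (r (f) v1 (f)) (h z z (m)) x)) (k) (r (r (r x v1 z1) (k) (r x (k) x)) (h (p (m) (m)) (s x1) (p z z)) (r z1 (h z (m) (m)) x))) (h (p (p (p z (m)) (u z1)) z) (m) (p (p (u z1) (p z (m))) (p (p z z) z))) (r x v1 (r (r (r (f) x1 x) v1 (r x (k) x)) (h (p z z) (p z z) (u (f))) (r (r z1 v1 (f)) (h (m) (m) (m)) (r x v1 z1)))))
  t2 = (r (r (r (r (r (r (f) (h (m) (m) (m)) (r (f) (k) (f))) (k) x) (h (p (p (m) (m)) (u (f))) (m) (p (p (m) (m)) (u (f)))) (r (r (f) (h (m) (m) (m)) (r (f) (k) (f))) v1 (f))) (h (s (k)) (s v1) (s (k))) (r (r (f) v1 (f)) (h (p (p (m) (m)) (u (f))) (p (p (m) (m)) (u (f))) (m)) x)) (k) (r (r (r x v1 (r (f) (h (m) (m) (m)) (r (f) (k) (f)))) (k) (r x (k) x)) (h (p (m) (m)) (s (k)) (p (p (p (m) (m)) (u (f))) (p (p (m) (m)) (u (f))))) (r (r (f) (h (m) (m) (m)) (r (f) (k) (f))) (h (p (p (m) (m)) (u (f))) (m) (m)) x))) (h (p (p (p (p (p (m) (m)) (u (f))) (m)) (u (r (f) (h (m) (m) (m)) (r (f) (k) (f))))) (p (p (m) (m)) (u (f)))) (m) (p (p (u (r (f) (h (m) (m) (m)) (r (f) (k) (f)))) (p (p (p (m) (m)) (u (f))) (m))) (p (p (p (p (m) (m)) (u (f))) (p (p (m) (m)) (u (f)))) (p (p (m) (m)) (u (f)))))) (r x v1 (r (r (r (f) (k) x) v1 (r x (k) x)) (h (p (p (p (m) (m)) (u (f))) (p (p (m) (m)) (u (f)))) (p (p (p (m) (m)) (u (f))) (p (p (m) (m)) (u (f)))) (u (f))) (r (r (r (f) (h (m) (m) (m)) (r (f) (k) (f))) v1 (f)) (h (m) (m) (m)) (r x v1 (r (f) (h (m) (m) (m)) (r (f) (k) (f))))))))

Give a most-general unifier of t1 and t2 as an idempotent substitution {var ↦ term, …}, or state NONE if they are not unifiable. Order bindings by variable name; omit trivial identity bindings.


{x1 ↦ (k), z ↦ (p (p (m) (m)) (u (f))), z1 ↦ (r (f) (h (m) (m) (m)) (r (f) (k) (f)))}


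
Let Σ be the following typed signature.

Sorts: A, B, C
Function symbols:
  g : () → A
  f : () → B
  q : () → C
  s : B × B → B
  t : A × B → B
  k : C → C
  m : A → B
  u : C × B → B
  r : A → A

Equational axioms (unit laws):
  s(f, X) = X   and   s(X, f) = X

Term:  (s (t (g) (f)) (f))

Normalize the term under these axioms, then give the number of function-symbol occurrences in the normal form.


1. (s (t (g) (f)) (f))  →  (t (g) (f))
normal form: (t (g) (f))

size = 3


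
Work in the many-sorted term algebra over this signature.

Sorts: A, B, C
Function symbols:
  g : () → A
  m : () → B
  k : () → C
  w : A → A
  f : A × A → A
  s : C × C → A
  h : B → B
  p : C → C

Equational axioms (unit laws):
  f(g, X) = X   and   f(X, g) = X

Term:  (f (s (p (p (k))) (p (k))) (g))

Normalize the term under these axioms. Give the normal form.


1. (f (s (p (p (k))) (p (k))) (g))  →  (s (p (p (k))) (p (k)))

normal form = (s (p (p (k))) (p (k)))


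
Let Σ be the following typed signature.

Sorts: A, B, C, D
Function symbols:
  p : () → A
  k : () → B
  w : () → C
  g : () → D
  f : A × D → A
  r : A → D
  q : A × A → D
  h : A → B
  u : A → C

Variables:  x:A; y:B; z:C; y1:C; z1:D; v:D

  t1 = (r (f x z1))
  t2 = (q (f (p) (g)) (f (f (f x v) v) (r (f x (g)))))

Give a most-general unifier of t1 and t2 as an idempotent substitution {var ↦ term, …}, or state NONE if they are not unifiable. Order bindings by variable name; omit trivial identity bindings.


head clash or occurs-check failure — not unifiable

NONE (not unifiable)


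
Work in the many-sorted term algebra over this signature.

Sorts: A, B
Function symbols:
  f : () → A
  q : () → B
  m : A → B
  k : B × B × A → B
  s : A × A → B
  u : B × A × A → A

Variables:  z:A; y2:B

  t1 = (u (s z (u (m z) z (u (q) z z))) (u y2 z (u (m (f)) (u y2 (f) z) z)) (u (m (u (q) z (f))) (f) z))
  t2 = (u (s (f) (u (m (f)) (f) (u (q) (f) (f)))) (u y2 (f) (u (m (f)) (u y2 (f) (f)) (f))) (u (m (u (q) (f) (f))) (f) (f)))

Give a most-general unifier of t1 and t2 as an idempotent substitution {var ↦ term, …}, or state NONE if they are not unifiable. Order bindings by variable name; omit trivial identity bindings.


{z ↦ (f)}


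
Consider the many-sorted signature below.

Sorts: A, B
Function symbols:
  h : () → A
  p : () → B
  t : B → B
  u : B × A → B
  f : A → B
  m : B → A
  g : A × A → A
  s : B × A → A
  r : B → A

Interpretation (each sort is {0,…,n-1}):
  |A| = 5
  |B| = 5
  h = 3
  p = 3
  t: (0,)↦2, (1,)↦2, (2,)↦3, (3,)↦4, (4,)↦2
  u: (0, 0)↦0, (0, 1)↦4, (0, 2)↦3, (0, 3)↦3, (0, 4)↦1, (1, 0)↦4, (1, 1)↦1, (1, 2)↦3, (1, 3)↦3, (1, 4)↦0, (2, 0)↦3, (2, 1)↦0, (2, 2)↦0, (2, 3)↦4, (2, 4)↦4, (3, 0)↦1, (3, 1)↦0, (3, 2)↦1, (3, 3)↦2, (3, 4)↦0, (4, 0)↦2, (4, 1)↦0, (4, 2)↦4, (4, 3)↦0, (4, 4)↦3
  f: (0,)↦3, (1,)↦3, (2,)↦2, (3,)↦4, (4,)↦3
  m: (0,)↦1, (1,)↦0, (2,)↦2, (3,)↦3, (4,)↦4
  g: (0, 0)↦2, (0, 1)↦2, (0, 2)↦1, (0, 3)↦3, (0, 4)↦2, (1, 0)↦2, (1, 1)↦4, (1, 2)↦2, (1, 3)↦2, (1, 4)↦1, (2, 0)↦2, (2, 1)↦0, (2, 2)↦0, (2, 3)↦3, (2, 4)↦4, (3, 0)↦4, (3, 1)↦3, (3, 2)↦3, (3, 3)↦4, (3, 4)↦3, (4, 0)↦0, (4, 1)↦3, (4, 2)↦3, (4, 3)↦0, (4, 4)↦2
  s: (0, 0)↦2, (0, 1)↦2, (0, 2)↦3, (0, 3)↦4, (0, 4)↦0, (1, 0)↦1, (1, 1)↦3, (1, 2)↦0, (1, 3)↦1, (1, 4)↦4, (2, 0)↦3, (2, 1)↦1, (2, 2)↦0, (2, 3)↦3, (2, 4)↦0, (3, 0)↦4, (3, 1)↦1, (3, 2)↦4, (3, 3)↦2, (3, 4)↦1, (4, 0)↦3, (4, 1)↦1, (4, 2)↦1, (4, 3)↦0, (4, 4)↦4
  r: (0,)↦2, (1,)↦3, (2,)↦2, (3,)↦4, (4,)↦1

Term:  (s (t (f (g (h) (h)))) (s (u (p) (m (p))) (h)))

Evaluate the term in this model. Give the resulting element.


  h = 3
  h = 3
  (g (h) (h)) = g(3, 3) = 4
  (f (g (h) (h))) = f(4,) = 3
  (t (f (g (h) (h)))) = t(3,) = 4
  p = 3
  p = 3
  (m (p)) = m(3,) = 3
  (u (p) (m (p))) = u(3, 3) = 2
  h = 3
  (s (u (p) (m (p))) (h)) = s(2, 3) = 3
  (s (t (f (g (h) (h)))) (s (u (p) (m (p))) (h))) = s(4, 3) = 0

value = 0


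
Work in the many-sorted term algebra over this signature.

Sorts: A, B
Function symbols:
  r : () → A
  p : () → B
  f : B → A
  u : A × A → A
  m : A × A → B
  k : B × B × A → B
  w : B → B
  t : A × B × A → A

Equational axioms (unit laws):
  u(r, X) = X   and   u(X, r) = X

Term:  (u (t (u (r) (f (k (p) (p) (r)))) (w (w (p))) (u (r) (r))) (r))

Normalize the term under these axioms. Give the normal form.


1. (u (t (u (r) (f (k (p) (p) (r)))) (w (w (p))) (u (r) (r))) (r))  →  (t (u (r) (f (k (p) (p) (r)))) (w (w (p))) (u (r) (r)))
2. (t (u (r) (f (k (p) (p) (r)))) (w (w (p))) (u (r) (r)))  →  (t (f (k (p) (p) (r))) (w (w (p))) (u (r) (r)))
3. (t (f (k (p) (p) (r))) (w (w (p))) (u (r) (r)))  →  (t (f (k (p) (p) (r))) (w (w (p))) (r))

normal form = (t (f (k (p) (p) (r))) (w (w (p))) (r))


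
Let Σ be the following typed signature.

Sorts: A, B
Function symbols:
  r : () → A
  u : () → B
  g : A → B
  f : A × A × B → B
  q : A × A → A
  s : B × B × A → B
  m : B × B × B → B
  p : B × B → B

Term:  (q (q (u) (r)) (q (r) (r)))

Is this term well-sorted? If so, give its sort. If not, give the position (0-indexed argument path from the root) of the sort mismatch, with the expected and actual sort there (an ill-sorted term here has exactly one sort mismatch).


    (u) : B
    (r) : A
  (q (u) (r)) : ✗ arg 0 at [0, 0] has sort B, expected A
    (r) : A
    (r) : A
  (q (r) (r)) : A

ill-sorted at position [0, 0]: expected A, got B


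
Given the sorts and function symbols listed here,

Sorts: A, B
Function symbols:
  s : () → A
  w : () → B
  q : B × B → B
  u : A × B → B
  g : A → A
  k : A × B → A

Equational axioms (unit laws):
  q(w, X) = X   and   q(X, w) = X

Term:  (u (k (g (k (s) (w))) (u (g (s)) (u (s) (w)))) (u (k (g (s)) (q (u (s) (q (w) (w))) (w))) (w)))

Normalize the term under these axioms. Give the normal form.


normal form = (u (k (g (k (s) (w))) (u (g (s)) (u (s) (w)))) (u (k (g (s)) (u (s) (w))) (w)))

1. (u (k (g (k (s) (w))) (u (g (s)) (u (s) (w)))) (u (k (g (s)) (q (u (s) (q (w) (w))) (w))) (w)))  →  (u (k (g (k (s) (w))) (u (g (s)) (u (s) (w)))) (u (k (g (s)) (u (s) (q (w) (w)))) (w)))
2. (u (k (g (k (s) (w))) (u (g (s)) (u (s) (w)))) (u (k (g (s)) (u (s) (q (w) (w)))) (w)))  →  (u (k (g (k (s) (w))) (u (g (s)) (u (s) (w)))) (u (k (g (s)) (u (s) (w))) (w)))


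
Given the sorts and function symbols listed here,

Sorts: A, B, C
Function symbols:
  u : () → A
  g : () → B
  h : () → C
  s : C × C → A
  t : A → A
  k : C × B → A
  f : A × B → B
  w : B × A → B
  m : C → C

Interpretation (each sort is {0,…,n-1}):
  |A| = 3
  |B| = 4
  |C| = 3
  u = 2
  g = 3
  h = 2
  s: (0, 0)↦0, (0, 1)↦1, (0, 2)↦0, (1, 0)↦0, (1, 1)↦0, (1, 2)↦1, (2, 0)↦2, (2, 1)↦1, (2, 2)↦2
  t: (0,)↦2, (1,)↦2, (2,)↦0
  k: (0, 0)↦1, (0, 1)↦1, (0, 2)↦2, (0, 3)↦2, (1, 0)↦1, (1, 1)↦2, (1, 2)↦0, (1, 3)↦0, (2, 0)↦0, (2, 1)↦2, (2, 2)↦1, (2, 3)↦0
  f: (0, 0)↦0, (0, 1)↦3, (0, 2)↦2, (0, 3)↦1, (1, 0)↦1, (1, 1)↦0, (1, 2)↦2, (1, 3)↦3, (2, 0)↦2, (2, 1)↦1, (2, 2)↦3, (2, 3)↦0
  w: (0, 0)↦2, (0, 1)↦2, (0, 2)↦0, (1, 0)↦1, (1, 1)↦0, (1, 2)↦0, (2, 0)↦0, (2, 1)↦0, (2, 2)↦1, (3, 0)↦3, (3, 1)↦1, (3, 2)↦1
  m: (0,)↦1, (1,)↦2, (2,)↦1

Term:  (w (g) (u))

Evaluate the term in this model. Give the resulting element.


value = 1

  g = 3
  u = 2
  (w (g) (u)) = w(3, 2) = 1


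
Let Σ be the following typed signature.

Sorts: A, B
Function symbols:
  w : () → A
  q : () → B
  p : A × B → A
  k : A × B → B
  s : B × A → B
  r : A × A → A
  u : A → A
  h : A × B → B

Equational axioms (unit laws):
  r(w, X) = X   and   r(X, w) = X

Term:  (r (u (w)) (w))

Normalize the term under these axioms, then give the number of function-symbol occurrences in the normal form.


1. (r (u (w)) (w))  →  (u (w))
normal form: (u (w))

size = 2
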